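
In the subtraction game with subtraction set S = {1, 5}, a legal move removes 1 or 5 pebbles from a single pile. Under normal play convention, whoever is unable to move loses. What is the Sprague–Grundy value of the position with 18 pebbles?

n :  0  1  2  3  4  5  6  7  8  9 10 11 12 13 14 15 16 17 18
G :  0  1  0  1  0  1  0  1  0  1  0  1  0  1  0  1  0  1  0

0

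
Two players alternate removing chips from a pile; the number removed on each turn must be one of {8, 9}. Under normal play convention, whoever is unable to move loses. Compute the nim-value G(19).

n :  0  1  2  3  4  5  6  7  8  9 10 11 12 13 14 15 16 17 18 19
G :  0  0  0  0  0  0  0  0  1  1  1  1  1  1  1  1  2  0  0  0

0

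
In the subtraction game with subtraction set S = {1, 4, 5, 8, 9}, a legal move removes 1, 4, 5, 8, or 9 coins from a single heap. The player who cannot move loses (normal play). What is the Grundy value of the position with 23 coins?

5

G(0) = 0
G(1) = mex{0} = 1
G(2) = mex{1} = 0
G(3) = mex{0} = 1
G(4) = mex{1,0} = 2
G(5) = mex{2,1,0} = 3
G(6) = mex{3,0,1} = 2
G(7) = mex{2,1,0} = 3
G(8) = mex{3,2,1,0} = 4
G(9) = mex{4,3,2,1,0} = 5
G(10) = mex{5,2,3,0,1} = 4
G(11) = mex{4,3,2,1,0} = 5
G(12) = mex{5,4,3,2,1} = 0
G(13) = mex{0,5,4,3,2} = 1
G(14) = mex{1,4,5,2,3} = 0
G(15) = mex{0,5,4,3,2} = 1
G(16) = mex{1,0,5,4,3} = 2
G(17) = mex{2,1,0,5,4} = 3
G(18) = mex{3,0,1,4,5} = 2
G(19) = mex{2,1,0,5,4} = 3
G(20) = mex{3,2,1,0,5} = 4
G(21) = mex{4,3,2,1,0} = 5
G(22) = mex{5,2,3,0,1} = 4
G(23) = mex{4,3,2,1,0} = 5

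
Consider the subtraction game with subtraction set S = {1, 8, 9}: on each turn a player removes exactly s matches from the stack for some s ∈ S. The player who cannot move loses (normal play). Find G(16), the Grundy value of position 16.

G(0) = 0
G(1) = mex{0} = 1
G(2) = mex{1} = 0
G(3) = mex{0} = 1
G(4) = mex{1} = 0
G(5) = mex{0} = 1
G(6) = mex{1} = 0
G(7) = mex{0} = 1
G(8) = mex{1,0} = 2
G(9) = mex{2,1,0} = 3
G(10) = mex{3,0,1} = 2
G(11) = mex{2,1,0} = 3
G(12) = mex{3,0,1} = 2
G(13) = mex{2,1,0} = 3
G(14) = mex{3,0,1} = 2
G(15) = mex{2,1,0} = 3
G(16) = mex{3,2,1} = 0

0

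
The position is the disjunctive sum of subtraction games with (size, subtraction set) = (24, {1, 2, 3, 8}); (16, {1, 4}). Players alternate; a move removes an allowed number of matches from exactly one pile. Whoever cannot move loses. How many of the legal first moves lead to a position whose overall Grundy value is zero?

1

Pile A, S = {1, 2, 3, 8}:
n :  0  1  2  3  4  5  6  7  8  9 10 11 12 13 14 15 16 17 18 19 20 21 22 23 24
G :  0  1  2  3  0  1  2  3  4  0  1  2  3  0  1  2  3  4  0  1  2  3  0  1  2
G_A(24) = 2.
Pile B, S = {1, 4}:
n :  0  1  2  3  4  5  6  7  8  9 10 11 12 13 14 15 16
G :  0  1  0  1  2  0  1  0  1  2  0  1  0  1  2  0  1
G_B(16) = 1.
Combined Grundy value = 2 ⊕ 1 = 3.
A winning move leaves total XOR = 0, i.e. changes one component's Grundy value g to g ⊕ X where X is the current total.
Pile A: need g' = 2⊕3 = 1. Options: 24−1→G=1, 24−2→G=0, 24−3→G=3, 24−8→G=3. Hits: 1.
Pile B: need g' = 1⊕3 = 2. Options: 16−1→G=0, 16−4→G=0. Hits: 0.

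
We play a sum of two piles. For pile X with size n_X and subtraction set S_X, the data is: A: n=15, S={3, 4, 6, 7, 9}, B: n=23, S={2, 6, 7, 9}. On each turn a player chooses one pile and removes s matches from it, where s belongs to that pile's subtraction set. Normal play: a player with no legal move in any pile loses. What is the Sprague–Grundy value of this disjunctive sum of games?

3

Pile A, S = {3, 4, 6, 7, 9}:
n :  0  1  2  3  4  5  6  7  8  9 10 11 12 13 14 15
G :  0  0  0  1  1  1  2  2  2  3  3  3  0  0  0  1
G_A(15) = 1.
Pile B, S = {2, 6, 7, 9}:
G(0) = 0
G(1) = mex{} = 0
G(2) = mex{0} = 1
G(3) = mex{0} = 1
G(4) = mex{1} = 0
G(5) = mex{1} = 0
G(6) = mex{0,0} = 1
G(7) = mex{0,0,0} = 1
G(8) = mex{1,1,0} = 2
G(9) = mex{1,1,1,0} = 2
G(10) = mex{2,0,1,0} = 3
G(11) = mex{2,0,0,1} = 3
G(12) = mex{3,1,0,1} = 2
G(13) = mex{3,1,1,0} = 2
G(14) = mex{2,2,1,0} = 3
G(15) = mex{2,2,2,1} = 0
G(16) = mex{3,3,2,1} = 0
G(17) = mex{0,3,3,2} = 1
G(18) = mex{0,2,3,2} = 1
G(19) = mex{1,2,2,3} = 0
G(20) = mex{1,3,2,3} = 0
G(21) = mex{0,0,3,2} = 1
G(22) = mex{0,0,0,2} = 1
G(23) = mex{1,1,0,3} = 2
G_B(23) = 2.
Combined Grundy value = 1 ⊕ 2 = 3.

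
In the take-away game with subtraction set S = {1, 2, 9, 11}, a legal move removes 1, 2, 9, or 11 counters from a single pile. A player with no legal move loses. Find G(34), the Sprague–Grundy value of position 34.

n :  0  1  2  3  4  5  6  7  8  9 10 11 12 13 14 15 16 17 18 19 20 21 22 23 24 25 26 27 28 29 30 31 32 33 34
G :  0  1  2  0  1  2  0  1  2  3  0  1  2  0  1  2  0  1  2  3  0  1  2  0  1  2  0  1  2  3  0  1  2  0  1

1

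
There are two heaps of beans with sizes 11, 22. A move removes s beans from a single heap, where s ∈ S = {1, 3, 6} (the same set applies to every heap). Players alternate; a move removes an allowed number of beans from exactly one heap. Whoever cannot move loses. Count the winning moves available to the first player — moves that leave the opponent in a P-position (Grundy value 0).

0

All heaps use S = {1, 3, 6}:
n :  0  1  2  3  4  5  6  7  8  9 10 11 12 13 14 15 16 17 18 19 20 21 22
G :  0  1  0  1  0  1  2  3  2  0  1  0  1  0  1  2  3  2  0  1  0  1  0
Heap A: G(11) = 0.
Heap B: G(22) = 0.
Combined Grundy value = 0 ⊕ 0 = 0.
A winning move leaves total XOR = 0, i.e. changes one component's Grundy value g to g ⊕ X where X is the current total.
Heap A: target g' = 0⊕0 = 0, but every legal move changes the Grundy value (mex property), so 0 moves.
Heap B: target g' = 0⊕0 = 0, but every legal move changes the Grundy value (mex property), so 0 moves.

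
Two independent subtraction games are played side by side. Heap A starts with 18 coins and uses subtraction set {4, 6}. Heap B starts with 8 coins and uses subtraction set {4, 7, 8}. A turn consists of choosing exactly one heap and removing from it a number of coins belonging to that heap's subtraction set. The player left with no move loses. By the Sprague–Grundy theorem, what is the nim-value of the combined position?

0

Heap A, S = {4, 6}:
n :  0  1  2  3  4  5  6  7  8  9 10 11 12 13 14 15 16 17 18
G :  0  0  0  0  1  1  1  1  2  2  0  0  0  0  1  1  1  1  2
G_A(18) = 2.
Heap B, S = {4, 7, 8}:
G(0) = 0
G(1) = mex{} = 0
G(2) = mex{} = 0
G(3) = mex{} = 0
G(4) = mex{0} = 1
G(5) = mex{0} = 1
G(6) = mex{0} = 1
G(7) = mex{0,0} = 1
G(8) = mex{1,0,0} = 2
G_B(8) = 2.
Combined Grundy value = 2 ⊕ 2 = 0.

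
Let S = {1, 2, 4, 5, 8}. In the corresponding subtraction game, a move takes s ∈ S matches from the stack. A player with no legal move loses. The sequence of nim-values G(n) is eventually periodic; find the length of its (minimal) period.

3

n :  0  1  2  3  4  5  6  7  8  9 10 11 12 13 14
G :  0  1  2  0  1  2  0  1  2  0  1  2  0  1  2
G(n+3) = G(n) holds for n = 0,…,7 (a full window of length max(S) = 8), so the sequence is purely periodic with period 3.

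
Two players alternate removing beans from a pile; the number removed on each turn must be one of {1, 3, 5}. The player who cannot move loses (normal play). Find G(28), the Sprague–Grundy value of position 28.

0

n :  0  1  2  3  4  5  6  7  8  9 10 11 12 13 14 15 16 17 18 19 20 21 22 23 24 25 26 27 28
G :  0  1  0  1  0  1  0  1  0  1  0  1  0  1  0  1  0  1  0  1  0  1  0  1  0  1  0  1  0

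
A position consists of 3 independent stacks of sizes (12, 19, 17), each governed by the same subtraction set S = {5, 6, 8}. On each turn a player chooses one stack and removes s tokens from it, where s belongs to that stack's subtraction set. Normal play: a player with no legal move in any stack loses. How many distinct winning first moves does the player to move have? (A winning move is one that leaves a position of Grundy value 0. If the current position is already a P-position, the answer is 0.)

All stacks use S = {5, 6, 8}:
G(0) = 0
G(1) = mex{} = 0
G(2) = mex{} = 0
G(3) = mex{} = 0
G(4) = mex{} = 0
G(5) = mex{0} = 1
G(6) = mex{0,0} = 1
G(7) = mex{0,0} = 1
G(8) = mex{0,0,0} = 1
G(9) = mex{0,0,0} = 1
G(10) = mex{1,0,0} = 2
G(11) = mex{1,1,0} = 2
G(12) = mex{1,1,0} = 2
G(13) = mex{1,1,1} = 0
G(14) = mex{1,1,1} = 0
G(15) = mex{2,1,1} = 0
G(16) = mex{2,2,1} = 0
G(17) = mex{2,2,1} = 0
G(18) = mex{0,2,2} = 1
G(19) = mex{0,0,2} = 1
Stack A: G(12) = 2.
Stack B: G(19) = 1.
Stack C: G(17) = 0.
Combined Grundy value = 2 ⊕ 1 ⊕ 0 = 3.
A winning move leaves total XOR = 0, i.e. changes one component's Grundy value g to g ⊕ X where X is the current total.
Stack A: need g' = 2⊕3 = 1. Options: 12−5→G=1, 12−6→G=1, 12−8→G=0. Hits: 2.
Stack B: need g' = 1⊕3 = 2. Options: 19−5→G=0, 19−6→G=0, 19−8→G=2. Hits: 1.
Stack C: need g' = 0⊕3 = 3. Options: 17−5→G=2, 17−6→G=2, 17−8→G=1. Hits: 0.

3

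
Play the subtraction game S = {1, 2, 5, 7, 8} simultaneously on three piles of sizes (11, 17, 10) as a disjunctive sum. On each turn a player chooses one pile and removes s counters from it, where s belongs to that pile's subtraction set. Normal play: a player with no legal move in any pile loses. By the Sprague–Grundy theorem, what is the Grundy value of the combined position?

All piles use S = {1, 2, 5, 7, 8}:
G(0) = 0
G(1) = mex{0} = 1
G(2) = mex{1,0} = 2
G(3) = mex{2,1} = 0
G(4) = mex{0,2} = 1
G(5) = mex{1,0,0} = 2
G(6) = mex{2,1,1} = 0
G(7) = mex{0,2,2,0} = 1
G(8) = mex{1,0,0,1,0} = 2
G(9) = mex{2,1,1,2,1} = 0
G(10) = mex{0,2,2,0,2} = 1
G(11) = mex{1,0,0,1,0} = 2
G(12) = mex{2,1,1,2,1} = 0
G(13) = mex{0,2,2,0,2} = 1
G(14) = mex{1,0,0,1,0} = 2
G(15) = mex{2,1,1,2,1} = 0
G(16) = mex{0,2,2,0,2} = 1
G(17) = mex{1,0,0,1,0} = 2
Pile A: G(11) = 2.
Pile B: G(17) = 2.
Pile C: G(10) = 1.
Combined Grundy value = 2 ⊕ 2 ⊕ 1 = 1.

1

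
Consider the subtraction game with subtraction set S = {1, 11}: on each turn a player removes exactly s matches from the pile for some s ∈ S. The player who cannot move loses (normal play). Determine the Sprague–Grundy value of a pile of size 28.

0

n :  0  1  2  3  4  5  6  7  8  9 10 11 12 13 14 15 16 17 18 19 20 21 22 23 24 25 26 27 28
G :  0  1  0  1  0  1  0  1  0  1  0  1  0  1  0  1  0  1  0  1  0  1  0  1  0  1  0  1  0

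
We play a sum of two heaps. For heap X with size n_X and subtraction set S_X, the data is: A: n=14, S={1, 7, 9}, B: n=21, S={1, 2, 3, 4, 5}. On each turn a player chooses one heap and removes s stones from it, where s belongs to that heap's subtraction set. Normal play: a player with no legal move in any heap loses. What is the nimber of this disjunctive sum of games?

Heap A, S = {1, 7, 9}:
G(0) = 0
G(1) = mex{0} = 1
G(2) = mex{1} = 0
G(3) = mex{0} = 1
G(4) = mex{1} = 0
G(5) = mex{0} = 1
G(6) = mex{1} = 0
G(7) = mex{0,0} = 1
G(8) = mex{1,1} = 0
G(9) = mex{0,0,0} = 1
G(10) = mex{1,1,1} = 0
G(11) = mex{0,0,0} = 1
G(12) = mex{1,1,1} = 0
G(13) = mex{0,0,0} = 1
G(14) = mex{1,1,1} = 0
G_A(14) = 0.
Heap B, S = {1, 2, 3, 4, 5}:
G(0) = 0
G(1) = mex{0} = 1
G(2) = mex{1,0} = 2
G(3) = mex{2,1,0} = 3
G(4) = mex{3,2,1,0} = 4
G(5) = mex{4,3,2,1,0} = 5
G(6) = mex{5,4,3,2,1} = 0
G(7) = mex{0,5,4,3,2} = 1
G(8) = mex{1,0,5,4,3} = 2
G(9) = mex{2,1,0,5,4} = 3
G(10) = mex{3,2,1,0,5} = 4
G(11) = mex{4,3,2,1,0} = 5
G(12) = mex{5,4,3,2,1} = 0
G(13) = mex{0,5,4,3,2} = 1
G(14) = mex{1,0,5,4,3} = 2
G(15) = mex{2,1,0,5,4} = 3
G(16) = mex{3,2,1,0,5} = 4
G(17) = mex{4,3,2,1,0} = 5
G(18) = mex{5,4,3,2,1} = 0
G(19) = mex{0,5,4,3,2} = 1
G(20) = mex{1,0,5,4,3} = 2
G(21) = mex{2,1,0,5,4} = 3
G_B(21) = 3.
Combined Grundy value = 0 ⊕ 3 = 3.

3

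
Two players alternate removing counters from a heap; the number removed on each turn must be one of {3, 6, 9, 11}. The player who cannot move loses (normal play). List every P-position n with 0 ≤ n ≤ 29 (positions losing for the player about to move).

G(0) = 0
G(1) = mex{} = 0
G(2) = mex{} = 0
G(3) = mex{0} = 1
G(4) = mex{0} = 1
G(5) = mex{0} = 1
G(6) = mex{1,0} = 2
G(7) = mex{1,0} = 2
G(8) = mex{1,0} = 2
G(9) = mex{2,1,0} = 3
G(10) = mex{2,1,0} = 3
G(11) = mex{2,1,0,0} = 3
G(12) = mex{3,2,1,0} = 4
G(13) = mex{3,2,1,0} = 4
G(14) = mex{3,2,1,1} = 0
G(15) = mex{4,3,2,1} = 0
G(16) = mex{4,3,2,1} = 0
G(17) = mex{0,3,2,2} = 1
G(18) = mex{0,4,3,2} = 1
G(19) = mex{0,4,3,2} = 1
G(20) = mex{1,0,3,3} = 2
G(21) = mex{1,0,4,3} = 2
G(22) = mex{1,0,4,3} = 2
G(23) = mex{2,1,0,4} = 3
G(24) = mex{2,1,0,4} = 3
G(25) = mex{2,1,0,0} = 3
G(26) = mex{3,2,1,0} = 4
G(27) = mex{3,2,1,0} = 4
G(28) = mex{3,2,1,1} = 0
G(29) = mex{4,3,2,1} = 0
P-positions are exactly the n with G(n) = 0.

0, 1, 2, 14, 15, 16, 28, 29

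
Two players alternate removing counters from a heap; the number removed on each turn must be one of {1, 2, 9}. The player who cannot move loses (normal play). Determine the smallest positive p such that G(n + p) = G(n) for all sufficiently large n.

G(0) = 0
G(1) = mex{0} = 1
G(2) = mex{1,0} = 2
G(3) = mex{2,1} = 0
G(4) = mex{0,2} = 1
G(5) = mex{1,0} = 2
G(6) = mex{2,1} = 0
G(7) = mex{0,2} = 1
G(8) = mex{1,0} = 2
G(9) = mex{2,1,0} = 3
G(10) = mex{3,2,1} = 0
G(11) = mex{0,3,2} = 1
G(12) = mex{1,0,0} = 2
G(13) = mex{2,1,1} = 0
G(14) = mex{0,2,2} = 1
G(15) = mex{1,0,0} = 2
G(16) = mex{2,1,1} = 0
G(17) = mex{0,2,2} = 1
G(18) = mex{1,0,3} = 2
G(19) = mex{2,1,0} = 3
G(20) = mex{3,2,1} = 0
G(21) = mex{0,3,2} = 1
G(n+10) = G(n) holds for n = 0,…,8 (a full window of length max(S) = 9), so the sequence is purely periodic with period 10.

10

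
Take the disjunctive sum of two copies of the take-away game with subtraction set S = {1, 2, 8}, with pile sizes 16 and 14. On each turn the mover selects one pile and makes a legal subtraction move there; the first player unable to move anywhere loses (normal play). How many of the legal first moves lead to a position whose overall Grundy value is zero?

All piles use S = {1, 2, 8}:
G(0) = 0
G(1) = mex{0} = 1
G(2) = mex{1,0} = 2
G(3) = mex{2,1} = 0
G(4) = mex{0,2} = 1
G(5) = mex{1,0} = 2
G(6) = mex{2,1} = 0
G(7) = mex{0,2} = 1
G(8) = mex{1,0,0} = 2
G(9) = mex{2,1,1} = 0
G(10) = mex{0,2,2} = 1
G(11) = mex{1,0,0} = 2
G(12) = mex{2,1,1} = 0
G(13) = mex{0,2,2} = 1
G(14) = mex{1,0,0} = 2
G(15) = mex{2,1,1} = 0
G(16) = mex{0,2,2} = 1
Pile A: G(16) = 1.
Pile B: G(14) = 2.
Combined Grundy value = 1 ⊕ 2 = 3.
A winning move leaves total XOR = 0, i.e. changes one component's Grundy value g to g ⊕ X where X is the current total.
Pile A: need g' = 1⊕3 = 2. Options: 16−1→G=0, 16−2→G=2, 16−8→G=2. Hits: 2.
Pile B: need g' = 2⊕3 = 1. Options: 14−1→G=1, 14−2→G=0, 14−8→G=0. Hits: 1.

3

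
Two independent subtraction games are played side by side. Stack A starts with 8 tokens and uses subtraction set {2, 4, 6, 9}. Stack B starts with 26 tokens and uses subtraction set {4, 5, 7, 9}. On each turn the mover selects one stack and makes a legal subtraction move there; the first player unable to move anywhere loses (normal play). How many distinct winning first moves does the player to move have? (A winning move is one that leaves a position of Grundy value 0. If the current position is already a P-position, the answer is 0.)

Stack A, S = {2, 4, 6, 9}:
n : 0 1 2 3 4 5 6 7 8
G : 0 0 1 1 2 2 3 3 0
G_A(8) = 0.
Stack B, S = {4, 5, 7, 9}:
n :  0  1  2  3  4  5  6  7  8  9 10 11 12 13 14 15 16 17 18 19 20 21 22 23 24 25 26
G :  0  0  0  0  1  1  1  1  2  2  2  2  3  0  0  0  0  1  1  1  1  2  2  2  2  3  0
G_B(26) = 0.
Combined Grundy value = 0 ⊕ 0 = 0.
A winning move leaves total XOR = 0, i.e. changes one component's Grundy value g to g ⊕ X where X is the current total.
Stack A: target g' = 0⊕0 = 0, but every legal move changes the Grundy value (mex property), so 0 moves.
Stack B: target g' = 0⊕0 = 0, but every legal move changes the Grundy value (mex property), so 0 moves.

0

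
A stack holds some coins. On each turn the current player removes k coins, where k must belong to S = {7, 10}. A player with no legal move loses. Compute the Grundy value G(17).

n :  0  1  2  3  4  5  6  7  8  9 10 11 12 13 14 15 16 17
G :  0  0  0  0  0  0  0  1  1  1  1  1  1  1  2  2  2  0

0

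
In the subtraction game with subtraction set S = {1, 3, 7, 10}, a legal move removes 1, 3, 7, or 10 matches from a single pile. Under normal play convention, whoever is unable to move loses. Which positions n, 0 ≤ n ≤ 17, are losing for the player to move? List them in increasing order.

0, 2, 4, 6, 8, 17

G(0) = 0
G(1) = mex{0} = 1
G(2) = mex{1} = 0
G(3) = mex{0,0} = 1
G(4) = mex{1,1} = 0
G(5) = mex{0,0} = 1
G(6) = mex{1,1} = 0
G(7) = mex{0,0,0} = 1
G(8) = mex{1,1,1} = 0
G(9) = mex{0,0,0} = 1
G(10) = mex{1,1,1,0} = 2
G(11) = mex{2,0,0,1} = 3
G(12) = mex{3,1,1,0} = 2
G(13) = mex{2,2,0,1} = 3
G(14) = mex{3,3,1,0} = 2
G(15) = mex{2,2,0,1} = 3
G(16) = mex{3,3,1,0} = 2
G(17) = mex{2,2,2,1} = 0
P-positions are exactly the n with G(n) = 0.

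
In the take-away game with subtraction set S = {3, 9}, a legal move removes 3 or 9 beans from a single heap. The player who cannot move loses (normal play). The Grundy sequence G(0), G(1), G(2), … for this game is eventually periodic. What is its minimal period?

6

G(0) = 0
G(1) = mex{} = 0
G(2) = mex{} = 0
G(3) = mex{0} = 1
G(4) = mex{0} = 1
G(5) = mex{0} = 1
G(6) = mex{1} = 0
G(7) = mex{1} = 0
G(8) = mex{1} = 0
G(9) = mex{0,0} = 1
G(10) = mex{0,0} = 1
G(11) = mex{0,0} = 1
G(12) = mex{1,1} = 0
G(13) = mex{1,1} = 0
G(14) = mex{1,1} = 0
G(15) = mex{0,0} = 1
G(16) = mex{0,0} = 1
G(n+6) = G(n) holds for n = 0,…,8 (a full window of length max(S) = 9), so the sequence is purely periodic with period 6.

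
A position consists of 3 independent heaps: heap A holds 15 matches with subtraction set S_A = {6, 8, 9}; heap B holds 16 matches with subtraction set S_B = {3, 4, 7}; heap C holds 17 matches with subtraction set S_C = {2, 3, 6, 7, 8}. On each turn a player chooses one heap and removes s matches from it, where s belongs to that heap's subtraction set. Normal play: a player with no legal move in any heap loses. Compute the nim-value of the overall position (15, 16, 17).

3

Heap A, S = {6, 8, 9}:
G(0) = 0
G(1) = mex{} = 0
G(2) = mex{} = 0
G(3) = mex{} = 0
G(4) = mex{} = 0
G(5) = mex{} = 0
G(6) = mex{0} = 1
G(7) = mex{0} = 1
G(8) = mex{0,0} = 1
G(9) = mex{0,0,0} = 1
G(10) = mex{0,0,0} = 1
G(11) = mex{0,0,0} = 1
G(12) = mex{1,0,0} = 2
G(13) = mex{1,0,0} = 2
G(14) = mex{1,1,0} = 2
G(15) = mex{1,1,1} = 0
G_A(15) = 0.
Heap B, S = {3, 4, 7}:
G(0) = 0
G(1) = mex{} = 0
G(2) = mex{} = 0
G(3) = mex{0} = 1
G(4) = mex{0,0} = 1
G(5) = mex{0,0} = 1
G(6) = mex{1,0} = 2
G(7) = mex{1,1,0} = 2
G(8) = mex{1,1,0} = 2
G(9) = mex{2,1,0} = 3
G(10) = mex{2,2,1} = 0
G(11) = mex{2,2,1} = 0
G(12) = mex{3,2,1} = 0
G(13) = mex{0,3,2} = 1
G(14) = mex{0,0,2} = 1
G(15) = mex{0,0,2} = 1
G(16) = mex{1,0,3} = 2
G_B(16) = 2.
Heap C, S = {2, 3, 6, 7, 8}:
n :  0  1  2  3  4  5  6  7  8  9 10 11 12 13 14 15 16 17
G :  0  0  1  1  2  0  3  1  2  2  0  3  1  2  0  0  1  1
G_C(17) = 1.
Combined Grundy value = 0 ⊕ 2 ⊕ 1 = 3.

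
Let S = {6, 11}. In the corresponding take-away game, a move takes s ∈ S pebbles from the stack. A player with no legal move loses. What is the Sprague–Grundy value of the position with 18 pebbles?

0

G(0) = 0
G(1) = mex{} = 0
G(2) = mex{} = 0
G(3) = mex{} = 0
G(4) = mex{} = 0
G(5) = mex{} = 0
G(6) = mex{0} = 1
G(7) = mex{0} = 1
G(8) = mex{0} = 1
G(9) = mex{0} = 1
G(10) = mex{0} = 1
G(11) = mex{0,0} = 1
G(12) = mex{1,0} = 2
G(13) = mex{1,0} = 2
G(14) = mex{1,0} = 2
G(15) = mex{1,0} = 2
G(16) = mex{1,0} = 2
G(17) = mex{1,1} = 0
G(18) = mex{2,1} = 0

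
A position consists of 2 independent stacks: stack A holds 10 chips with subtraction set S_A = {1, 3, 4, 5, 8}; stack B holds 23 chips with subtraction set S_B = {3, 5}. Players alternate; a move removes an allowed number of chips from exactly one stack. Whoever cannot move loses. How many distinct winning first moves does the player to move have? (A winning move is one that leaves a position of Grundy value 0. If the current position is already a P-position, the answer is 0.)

2

Stack A, S = {1, 3, 4, 5, 8}:
n :  0  1  2  3  4  5  6  7  8  9 10
G :  0  1  0  1  2  3  2  3  4  0  1
G_A(10) = 1.
Stack B, S = {3, 5}:
n :  0  1  2  3  4  5  6  7  8  9 10 11 12 13 14 15 16 17 18 19 20 21 22 23
G :  0  0  0  1  1  1  2  2  0  0  0  1  1  1  2  2  0  0  0  1  1  1  2  2
G_B(23) = 2.
Combined Grundy value = 1 ⊕ 2 = 3.
A winning move leaves total XOR = 0, i.e. changes one component's Grundy value g to g ⊕ X where X is the current total.
Stack A: need g' = 1⊕3 = 2. Options: 10−1→G=0, 10−3→G=3, 10−4→G=2, 10−5→G=3, 10−8→G=0. Hits: 1.
Stack B: need g' = 2⊕3 = 1. Options: 23−3→G=1, 23−5→G=0. Hits: 1.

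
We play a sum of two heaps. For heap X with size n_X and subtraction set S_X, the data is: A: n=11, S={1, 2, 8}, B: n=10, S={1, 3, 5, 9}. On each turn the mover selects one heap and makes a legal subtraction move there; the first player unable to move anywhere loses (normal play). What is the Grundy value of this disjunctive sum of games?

Heap A, S = {1, 2, 8}:
G(0) = 0
G(1) = mex{0} = 1
G(2) = mex{1,0} = 2
G(3) = mex{2,1} = 0
G(4) = mex{0,2} = 1
G(5) = mex{1,0} = 2
G(6) = mex{2,1} = 0
G(7) = mex{0,2} = 1
G(8) = mex{1,0,0} = 2
G(9) = mex{2,1,1} = 0
G(10) = mex{0,2,2} = 1
G(11) = mex{1,0,0} = 2
G_A(11) = 2.
Heap B, S = {1, 3, 5, 9}:
G(0) = 0
G(1) = mex{0} = 1
G(2) = mex{1} = 0
G(3) = mex{0,0} = 1
G(4) = mex{1,1} = 0
G(5) = mex{0,0,0} = 1
G(6) = mex{1,1,1} = 0
G(7) = mex{0,0,0} = 1
G(8) = mex{1,1,1} = 0
G(9) = mex{0,0,0,0} = 1
G(10) = mex{1,1,1,1} = 0
G_B(10) = 0.
Combined Grundy value = 2 ⊕ 0 = 2.

2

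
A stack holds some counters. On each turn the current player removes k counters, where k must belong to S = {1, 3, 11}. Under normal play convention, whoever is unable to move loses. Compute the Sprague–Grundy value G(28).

0

G(0) = 0
G(1) = mex{0} = 1
G(2) = mex{1} = 0
G(3) = mex{0,0} = 1
G(4) = mex{1,1} = 0
G(5) = mex{0,0} = 1
G(6) = mex{1,1} = 0
G(7) = mex{0,0} = 1
G(8) = mex{1,1} = 0
G(9) = mex{0,0} = 1
G(10) = mex{1,1} = 0
G(11) = mex{0,0,0} = 1
G(12) = mex{1,1,1} = 0
G(13) = mex{0,0,0} = 1
G(14) = mex{1,1,1} = 0
G(15) = mex{0,0,0} = 1
G(16) = mex{1,1,1} = 0
G(17) = mex{0,0,0} = 1
G(18) = mex{1,1,1} = 0
G(19) = mex{0,0,0} = 1
G(20) = mex{1,1,1} = 0
G(21) = mex{0,0,0} = 1
G(22) = mex{1,1,1} = 0
G(23) = mex{0,0,0} = 1
G(24) = mex{1,1,1} = 0
G(25) = mex{0,0,0} = 1
G(26) = mex{1,1,1} = 0
G(27) = mex{0,0,0} = 1
G(28) = mex{1,1,1} = 0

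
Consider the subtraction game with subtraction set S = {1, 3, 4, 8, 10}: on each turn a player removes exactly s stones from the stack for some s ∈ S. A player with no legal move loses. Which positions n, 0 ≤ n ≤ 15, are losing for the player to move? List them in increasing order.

n :  0  1  2  3  4  5  6  7  8  9 10 11 12 13 14 15
G :  0  1  0  1  2  3  2  0  1  0  1  2  3  2  0  1
P-positions are exactly the n with G(n) = 0.

0, 2, 7, 9, 14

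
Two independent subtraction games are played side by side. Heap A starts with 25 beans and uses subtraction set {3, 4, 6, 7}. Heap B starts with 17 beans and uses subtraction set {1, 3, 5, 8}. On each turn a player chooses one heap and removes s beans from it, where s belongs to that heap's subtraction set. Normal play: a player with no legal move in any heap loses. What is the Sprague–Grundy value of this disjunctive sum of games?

1

Heap A, S = {3, 4, 6, 7}:
n :  0  1  2  3  4  5  6  7  8  9 10 11 12 13 14 15 16 17 18 19 20 21 22 23 24 25
G :  0  0  0  1  1  1  2  2  2  3  0  0  0  1  1  1  2  2  2  3  0  0  0  1  1  1
G_A(25) = 1.
Heap B, S = {1, 3, 5, 8}:
n :  0  1  2  3  4  5  6  7  8  9 10 11 12 13 14 15 16 17
G :  0  1  0  1  0  1  0  1  2  3  2  3  2  0  1  0  1  0
G_B(17) = 0.
Combined Grundy value = 1 ⊕ 0 = 1.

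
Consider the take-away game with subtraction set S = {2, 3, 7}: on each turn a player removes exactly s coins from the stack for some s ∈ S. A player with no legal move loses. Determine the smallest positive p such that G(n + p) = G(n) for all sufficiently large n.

G(0) = 0
G(1) = mex{} = 0
G(2) = mex{0} = 1
G(3) = mex{0,0} = 1
G(4) = mex{1,0} = 2
G(5) = mex{1,1} = 0
G(6) = mex{2,1} = 0
G(7) = mex{0,2,0} = 1
G(8) = mex{0,0,0} = 1
G(9) = mex{1,0,1} = 2
G(10) = mex{1,1,1} = 0
G(11) = mex{2,1,2} = 0
G(12) = mex{0,2,0} = 1
G(13) = mex{0,0,0} = 1
G(14) = mex{1,0,1} = 2
G(n+5) = G(n) holds for n = 0,…,6 (a full window of length max(S) = 7), so the sequence is purely periodic with period 5.

5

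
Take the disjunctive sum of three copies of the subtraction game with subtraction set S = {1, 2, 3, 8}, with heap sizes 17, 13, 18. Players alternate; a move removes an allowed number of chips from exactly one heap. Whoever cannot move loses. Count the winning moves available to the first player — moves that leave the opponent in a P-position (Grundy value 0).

2

All heaps use S = {1, 2, 3, 8}:
n :  0  1  2  3  4  5  6  7  8  9 10 11 12 13 14 15 16 17 18
G :  0  1  2  3  0  1  2  3  4  0  1  2  3  0  1  2  3  4  0
Heap A: G(17) = 4.
Heap B: G(13) = 0.
Heap C: G(18) = 0.
Combined Grundy value = 4 ⊕ 0 ⊕ 0 = 4.
A winning move leaves total XOR = 0, i.e. changes one component's Grundy value g to g ⊕ X where X is the current total.
Heap A: need g' = 4⊕4 = 0. Options: 17−1→G=3, 17−2→G=2, 17−3→G=1, 17−8→G=0. Hits: 1.
Heap B: need g' = 0⊕4 = 4. Options: 13−1→G=3, 13−2→G=2, 13−3→G=1, 13−8→G=1. Hits: 0.
Heap C: need g' = 0⊕4 = 4. Options: 18−1→G=4, 18−2→G=3, 18−3→G=2, 18−8→G=1. Hits: 1.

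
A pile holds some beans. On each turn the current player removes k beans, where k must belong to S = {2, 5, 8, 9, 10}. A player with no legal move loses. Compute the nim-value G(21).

G(0) = 0
G(1) = mex{} = 0
G(2) = mex{0} = 1
G(3) = mex{0} = 1
G(4) = mex{1} = 0
G(5) = mex{1,0} = 2
G(6) = mex{0,0} = 1
G(7) = mex{2,1} = 0
G(8) = mex{1,1,0} = 2
G(9) = mex{0,0,0,0} = 1
G(10) = mex{2,2,1,0,0} = 3
G(11) = mex{1,1,1,1,0} = 2
G(12) = mex{3,0,0,1,1} = 2
G(13) = mex{2,2,2,0,1} = 3
G(14) = mex{2,1,1,2,0} = 3
G(15) = mex{3,3,0,1,2} = 4
G(16) = mex{3,2,2,0,1} = 4
G(17) = mex{4,2,1,2,0} = 3
G(18) = mex{4,3,3,1,2} = 0
G(19) = mex{3,3,2,3,1} = 0
G(20) = mex{0,4,2,2,3} = 1
G(21) = mex{0,4,3,2,2} = 1

1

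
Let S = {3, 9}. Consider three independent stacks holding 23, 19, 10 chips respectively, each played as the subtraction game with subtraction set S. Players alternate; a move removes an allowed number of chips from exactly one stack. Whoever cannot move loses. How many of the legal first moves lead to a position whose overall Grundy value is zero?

All stacks use S = {3, 9}:
n :  0  1  2  3  4  5  6  7  8  9 10 11 12 13 14 15 16 17 18 19 20 21 22 23
G :  0  0  0  1  1  1  0  0  0  1  1  1  0  0  0  1  1  1  0  0  0  1  1  1
Stack A: G(23) = 1.
Stack B: G(19) = 0.
Stack C: G(10) = 1.
Combined Grundy value = 1 ⊕ 0 ⊕ 1 = 0.
A winning move leaves total XOR = 0, i.e. changes one component's Grundy value g to g ⊕ X where X is the current total.
Stack A: target g' = 1⊕0 = 1, but every legal move changes the Grundy value (mex property), so 0 moves.
Stack B: target g' = 0⊕0 = 0, but every legal move changes the Grundy value (mex property), so 0 moves.
Stack C: target g' = 1⊕0 = 1, but every legal move changes the Grundy value (mex property), so 0 moves.

0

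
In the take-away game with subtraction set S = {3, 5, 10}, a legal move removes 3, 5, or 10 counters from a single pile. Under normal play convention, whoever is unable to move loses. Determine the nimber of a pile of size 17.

0

G(0) = 0
G(1) = mex{} = 0
G(2) = mex{} = 0
G(3) = mex{0} = 1
G(4) = mex{0} = 1
G(5) = mex{0,0} = 1
G(6) = mex{1,0} = 2
G(7) = mex{1,0} = 2
G(8) = mex{1,1} = 0
G(9) = mex{2,1} = 0
G(10) = mex{2,1,0} = 3
G(11) = mex{0,2,0} = 1
G(12) = mex{0,2,0} = 1
G(13) = mex{3,0,1} = 2
G(14) = mex{1,0,1} = 2
G(15) = mex{1,3,1} = 0
G(16) = mex{2,1,2} = 0
G(17) = mex{2,1,2} = 0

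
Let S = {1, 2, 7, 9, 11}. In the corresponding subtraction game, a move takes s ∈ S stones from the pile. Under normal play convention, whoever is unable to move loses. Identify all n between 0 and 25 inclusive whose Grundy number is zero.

G(0) = 0
G(1) = mex{0} = 1
G(2) = mex{1,0} = 2
G(3) = mex{2,1} = 0
G(4) = mex{0,2} = 1
G(5) = mex{1,0} = 2
G(6) = mex{2,1} = 0
G(7) = mex{0,2,0} = 1
G(8) = mex{1,0,1} = 2
G(9) = mex{2,1,2,0} = 3
G(10) = mex{3,2,0,1} = 4
G(11) = mex{4,3,1,2,0} = 5
G(12) = mex{5,4,2,0,1} = 3
G(13) = mex{3,5,0,1,2} = 4
G(14) = mex{4,3,1,2,0} = 5
G(15) = mex{5,4,2,0,1} = 3
G(16) = mex{3,5,3,1,2} = 0
G(17) = mex{0,3,4,2,0} = 1
G(18) = mex{1,0,5,3,1} = 2
G(19) = mex{2,1,3,4,2} = 0
G(20) = mex{0,2,4,5,3} = 1
G(21) = mex{1,0,5,3,4} = 2
G(22) = mex{2,1,3,4,5} = 0
G(23) = mex{0,2,0,5,3} = 1
G(24) = mex{1,0,1,3,4} = 2
G(25) = mex{2,1,2,0,5} = 3
P-positions are exactly the n with G(n) = 0.

0, 3, 6, 16, 19, 22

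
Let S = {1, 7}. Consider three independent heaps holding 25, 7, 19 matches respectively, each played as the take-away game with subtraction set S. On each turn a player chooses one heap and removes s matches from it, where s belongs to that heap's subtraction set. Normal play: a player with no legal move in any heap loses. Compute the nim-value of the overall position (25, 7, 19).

1

All heaps use S = {1, 7}:
G(0) = 0
G(1) = mex{0} = 1
G(2) = mex{1} = 0
G(3) = mex{0} = 1
G(4) = mex{1} = 0
G(5) = mex{0} = 1
G(6) = mex{1} = 0
G(7) = mex{0,0} = 1
G(8) = mex{1,1} = 0
G(9) = mex{0,0} = 1
G(10) = mex{1,1} = 0
G(11) = mex{0,0} = 1
G(12) = mex{1,1} = 0
G(13) = mex{0,0} = 1
G(14) = mex{1,1} = 0
G(15) = mex{0,0} = 1
G(16) = mex{1,1} = 0
G(17) = mex{0,0} = 1
G(18) = mex{1,1} = 0
G(19) = mex{0,0} = 1
G(20) = mex{1,1} = 0
G(21) = mex{0,0} = 1
G(22) = mex{1,1} = 0
G(23) = mex{0,0} = 1
G(24) = mex{1,1} = 0
G(25) = mex{0,0} = 1
Heap A: G(25) = 1.
Heap B: G(7) = 1.
Heap C: G(19) = 1.
Combined Grundy value = 1 ⊕ 1 ⊕ 1 = 1.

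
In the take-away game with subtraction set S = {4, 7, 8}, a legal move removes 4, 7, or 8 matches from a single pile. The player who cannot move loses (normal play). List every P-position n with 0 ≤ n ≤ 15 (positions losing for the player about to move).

0, 1, 2, 3, 12, 13, 14, 15

G(0) = 0
G(1) = mex{} = 0
G(2) = mex{} = 0
G(3) = mex{} = 0
G(4) = mex{0} = 1
G(5) = mex{0} = 1
G(6) = mex{0} = 1
G(7) = mex{0,0} = 1
G(8) = mex{1,0,0} = 2
G(9) = mex{1,0,0} = 2
G(10) = mex{1,0,0} = 2
G(11) = mex{1,1,0} = 2
G(12) = mex{2,1,1} = 0
G(13) = mex{2,1,1} = 0
G(14) = mex{2,1,1} = 0
G(15) = mex{2,2,1} = 0
P-positions are exactly the n with G(n) = 0.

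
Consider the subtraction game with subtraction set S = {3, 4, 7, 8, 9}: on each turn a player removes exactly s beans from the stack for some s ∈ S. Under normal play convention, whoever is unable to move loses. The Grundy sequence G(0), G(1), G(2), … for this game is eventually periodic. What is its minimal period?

G(0) = 0
G(1) = mex{} = 0
G(2) = mex{} = 0
G(3) = mex{0} = 1
G(4) = mex{0,0} = 1
G(5) = mex{0,0} = 1
G(6) = mex{1,0} = 2
G(7) = mex{1,1,0} = 2
G(8) = mex{1,1,0,0} = 2
G(9) = mex{2,1,0,0,0} = 3
G(10) = mex{2,2,1,0,0} = 3
G(11) = mex{2,2,1,1,0} = 3
G(12) = mex{3,2,1,1,1} = 0
G(13) = mex{3,3,2,1,1} = 0
G(14) = mex{3,3,2,2,1} = 0
G(15) = mex{0,3,2,2,2} = 1
G(16) = mex{0,0,3,2,2} = 1
G(17) = mex{0,0,3,3,2} = 1
G(18) = mex{1,0,3,3,3} = 2
G(19) = mex{1,1,0,3,3} = 2
G(20) = mex{1,1,0,0,3} = 2
G(21) = mex{2,1,0,0,0} = 3
G(22) = mex{2,2,1,0,0} = 3
G(23) = mex{2,2,1,1,0} = 3
G(24) = mex{3,2,1,1,1} = 0
G(25) = mex{3,3,2,1,1} = 0
G(n+12) = G(n) holds for n = 0,…,8 (a full window of length max(S) = 9), so the sequence is purely periodic with period 12.

12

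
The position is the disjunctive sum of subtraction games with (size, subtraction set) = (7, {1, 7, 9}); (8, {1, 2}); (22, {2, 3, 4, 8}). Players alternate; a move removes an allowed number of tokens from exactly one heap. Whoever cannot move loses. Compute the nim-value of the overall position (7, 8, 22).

Heap A, S = {1, 7, 9}:
n : 0 1 2 3 4 5 6 7
G : 0 1 0 1 0 1 0 1
G_A(7) = 1.
Heap B, S = {1, 2}:
n : 0 1 2 3 4 5 6 7 8
G : 0 1 2 0 1 2 0 1 2
G_B(8) = 2.
Heap C, S = {2, 3, 4, 8}:
n :  0  1  2  3  4  5  6  7  8  9 10 11 12 13 14 15 16 17 18 19 20 21 22
G :  0  0  1  1  2  2  0  0  1  1  2  2  0  0  1  1  2  2  0  0  1  1  2
G_C(22) = 2.
Combined Grundy value = 1 ⊕ 2 ⊕ 2 = 1.

1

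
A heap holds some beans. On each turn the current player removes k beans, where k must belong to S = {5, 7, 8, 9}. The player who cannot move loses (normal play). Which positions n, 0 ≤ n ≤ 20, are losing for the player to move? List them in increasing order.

0, 1, 2, 3, 4, 14, 15, 16, 17, 18

n :  0  1  2  3  4  5  6  7  8  9 10 11 12 13 14 15 16 17 18 19 20
G :  0  0  0  0  0  1  1  1  1  1  2  2  2  2  0  0  0  0  0  1  1
P-positions are exactly the n with G(n) = 0.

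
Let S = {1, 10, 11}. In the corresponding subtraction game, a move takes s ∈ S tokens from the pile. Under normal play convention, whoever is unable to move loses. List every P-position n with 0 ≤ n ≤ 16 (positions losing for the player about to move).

n :  0  1  2  3  4  5  6  7  8  9 10 11 12 13 14 15 16
G :  0  1  0  1  0  1  0  1  0  1  2  3  2  3  2  3  2
P-positions are exactly the n with G(n) = 0.

0, 2, 4, 6, 8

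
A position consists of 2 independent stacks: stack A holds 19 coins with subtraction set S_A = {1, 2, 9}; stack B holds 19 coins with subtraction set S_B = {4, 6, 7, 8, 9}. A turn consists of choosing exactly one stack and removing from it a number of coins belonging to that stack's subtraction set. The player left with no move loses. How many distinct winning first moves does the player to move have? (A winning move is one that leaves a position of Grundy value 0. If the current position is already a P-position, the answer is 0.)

Stack A, S = {1, 2, 9}:
n :  0  1  2  3  4  5  6  7  8  9 10 11 12 13 14 15 16 17 18 19
G :  0  1  2  0  1  2  0  1  2  3  0  1  2  0  1  2  0  1  2  3
G_A(19) = 3.
Stack B, S = {4, 6, 7, 8, 9}:
n :  0  1  2  3  4  5  6  7  8  9 10 11 12 13 14 15 16 17 18 19
G :  0  0  0  0  1  1  1  1  2  2  2  2  3  0  0  0  0  1  1  1
G_B(19) = 1.
Combined Grundy value = 3 ⊕ 1 = 2.
A winning move leaves total XOR = 0, i.e. changes one component's Grundy value g to g ⊕ X where X is the current total.
Stack A: need g' = 3⊕2 = 1. Options: 19−1→G=2, 19−2→G=1, 19−9→G=0. Hits: 1.
Stack B: need g' = 1⊕2 = 3. Options: 19−4→G=0, 19−6→G=0, 19−7→G=3, 19−8→G=2, 19−9→G=2. Hits: 1.

2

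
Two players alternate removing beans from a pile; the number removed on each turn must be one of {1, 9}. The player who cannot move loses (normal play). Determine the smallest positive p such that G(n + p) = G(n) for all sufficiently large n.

n :  0  1  2  3  4  5  6  7  8  9 10 11 12 13 14
G :  0  1  0  1  0  1  0  1  0  1  0  1  0  1  0
G(n+2) = G(n) holds for n = 0,…,8 (a full window of length max(S) = 9), so the sequence is purely periodic with period 2.

2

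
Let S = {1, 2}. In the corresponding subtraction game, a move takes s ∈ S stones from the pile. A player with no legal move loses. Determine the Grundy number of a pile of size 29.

G(0) = 0
G(1) = mex{0} = 1
G(2) = mex{1,0} = 2
G(3) = mex{2,1} = 0
G(4) = mex{0,2} = 1
G(5) = mex{1,0} = 2
G(6) = mex{2,1} = 0
G(7) = mex{0,2} = 1
G(8) = mex{1,0} = 2
G(9) = mex{2,1} = 0
G(10) = mex{0,2} = 1
G(11) = mex{1,0} = 2
G(12) = mex{2,1} = 0
G(13) = mex{0,2} = 1
G(14) = mex{1,0} = 2
G(15) = mex{2,1} = 0
G(16) = mex{0,2} = 1
G(17) = mex{1,0} = 2
G(18) = mex{2,1} = 0
G(19) = mex{0,2} = 1
G(20) = mex{1,0} = 2
G(21) = mex{2,1} = 0
G(22) = mex{0,2} = 1
G(23) = mex{1,0} = 2
G(24) = mex{2,1} = 0
G(25) = mex{0,2} = 1
G(26) = mex{1,0} = 2
G(27) = mex{2,1} = 0
G(28) = mex{0,2} = 1
G(29) = mex{1,0} = 2

2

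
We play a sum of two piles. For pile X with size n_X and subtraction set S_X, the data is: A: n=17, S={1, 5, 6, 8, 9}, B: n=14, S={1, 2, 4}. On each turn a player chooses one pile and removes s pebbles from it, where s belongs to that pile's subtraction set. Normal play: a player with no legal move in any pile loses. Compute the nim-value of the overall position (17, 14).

Pile A, S = {1, 5, 6, 8, 9}:
G(0) = 0
G(1) = mex{0} = 1
G(2) = mex{1} = 0
G(3) = mex{0} = 1
G(4) = mex{1} = 0
G(5) = mex{0,0} = 1
G(6) = mex{1,1,0} = 2
G(7) = mex{2,0,1} = 3
G(8) = mex{3,1,0,0} = 2
G(9) = mex{2,0,1,1,0} = 3
G(10) = mex{3,1,0,0,1} = 2
G(11) = mex{2,2,1,1,0} = 3
G(12) = mex{3,3,2,0,1} = 4
G(13) = mex{4,2,3,1,0} = 5
G(14) = mex{5,3,2,2,1} = 0
G(15) = mex{0,2,3,3,2} = 1
G(16) = mex{1,3,2,2,3} = 0
G(17) = mex{0,4,3,3,2} = 1
G_A(17) = 1.
Pile B, S = {1, 2, 4}:
G(0) = 0
G(1) = mex{0} = 1
G(2) = mex{1,0} = 2
G(3) = mex{2,1} = 0
G(4) = mex{0,2,0} = 1
G(5) = mex{1,0,1} = 2
G(6) = mex{2,1,2} = 0
G(7) = mex{0,2,0} = 1
G(8) = mex{1,0,1} = 2
G(9) = mex{2,1,2} = 0
G(10) = mex{0,2,0} = 1
G(11) = mex{1,0,1} = 2
G(12) = mex{2,1,2} = 0
G(13) = mex{0,2,0} = 1
G(14) = mex{1,0,1} = 2
G_B(14) = 2.
Combined Grundy value = 1 ⊕ 2 = 3.

3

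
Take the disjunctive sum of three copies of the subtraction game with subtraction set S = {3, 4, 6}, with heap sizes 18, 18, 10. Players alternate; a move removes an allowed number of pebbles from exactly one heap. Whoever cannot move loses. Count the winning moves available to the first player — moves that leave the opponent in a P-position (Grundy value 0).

All heaps use S = {3, 4, 6}:
n :  0  1  2  3  4  5  6  7  8  9 10 11 12 13 14 15 16 17 18
G :  0  0  0  1  1  1  2  2  2  0  0  0  1  1  1  2  2  2  0
Heap A: G(18) = 0.
Heap B: G(18) = 0.
Heap C: G(10) = 0.
Combined Grundy value = 0 ⊕ 0 ⊕ 0 = 0.
A winning move leaves total XOR = 0, i.e. changes one component's Grundy value g to g ⊕ X where X is the current total.
Heap A: target g' = 0⊕0 = 0, but every legal move changes the Grundy value (mex property), so 0 moves.
Heap B: target g' = 0⊕0 = 0, but every legal move changes the Grundy value (mex property), so 0 moves.
Heap C: target g' = 0⊕0 = 0, but every legal move changes the Grundy value (mex property), so 0 moves.

0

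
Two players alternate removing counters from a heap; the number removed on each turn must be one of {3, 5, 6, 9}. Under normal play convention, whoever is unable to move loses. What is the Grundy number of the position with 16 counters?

n :  0  1  2  3  4  5  6  7  8  9 10 11 12 13 14 15 16
G :  0  0  0  1  1  1  2  2  2  3  3  3  0  0  0  1  1

1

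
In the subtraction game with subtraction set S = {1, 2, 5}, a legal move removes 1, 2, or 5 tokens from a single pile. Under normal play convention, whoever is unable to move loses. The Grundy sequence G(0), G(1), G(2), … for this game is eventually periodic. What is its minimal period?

3

n :  0  1  2  3  4  5  6  7  8  9 10 11 12 13 14
G :  0  1  2  0  1  2  0  1  2  0  1  2  0  1  2
G(n+3) = G(n) holds for n = 0,…,4 (a full window of length max(S) = 5), so the sequence is purely periodic with period 3.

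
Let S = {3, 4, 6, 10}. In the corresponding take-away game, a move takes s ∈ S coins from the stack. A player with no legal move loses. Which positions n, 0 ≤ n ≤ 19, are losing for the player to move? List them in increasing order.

0, 1, 2, 9, 14, 16

G(0) = 0
G(1) = mex{} = 0
G(2) = mex{} = 0
G(3) = mex{0} = 1
G(4) = mex{0,0} = 1
G(5) = mex{0,0} = 1
G(6) = mex{1,0,0} = 2
G(7) = mex{1,1,0} = 2
G(8) = mex{1,1,0} = 2
G(9) = mex{2,1,1} = 0
G(10) = mex{2,2,1,0} = 3
G(11) = mex{2,2,1,0} = 3
G(12) = mex{0,2,2,0} = 1
G(13) = mex{3,0,2,1} = 4
G(14) = mex{3,3,2,1} = 0
G(15) = mex{1,3,0,1} = 2
G(16) = mex{4,1,3,2} = 0
G(17) = mex{0,4,3,2} = 1
G(18) = mex{2,0,1,2} = 3
G(19) = mex{0,2,4,0} = 1
P-positions are exactly the n with G(n) = 0.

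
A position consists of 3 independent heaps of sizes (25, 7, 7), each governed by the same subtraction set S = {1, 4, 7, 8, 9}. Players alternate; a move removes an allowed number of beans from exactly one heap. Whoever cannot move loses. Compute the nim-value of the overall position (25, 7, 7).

All heaps use S = {1, 4, 7, 8, 9}:
G(0) = 0
G(1) = mex{0} = 1
G(2) = mex{1} = 0
G(3) = mex{0} = 1
G(4) = mex{1,0} = 2
G(5) = mex{2,1} = 0
G(6) = mex{0,0} = 1
G(7) = mex{1,1,0} = 2
G(8) = mex{2,2,1,0} = 3
G(9) = mex{3,0,0,1,0} = 2
G(10) = mex{2,1,1,0,1} = 3
G(11) = mex{3,2,2,1,0} = 4
G(12) = mex{4,3,0,2,1} = 5
G(13) = mex{5,2,1,0,2} = 3
G(14) = mex{3,3,2,1,0} = 4
G(15) = mex{4,4,3,2,1} = 0
G(16) = mex{0,5,2,3,2} = 1
G(17) = mex{1,3,3,2,3} = 0
G(18) = mex{0,4,4,3,2} = 1
G(19) = mex{1,0,5,4,3} = 2
G(20) = mex{2,1,3,5,4} = 0
G(21) = mex{0,0,4,3,5} = 1
G(22) = mex{1,1,0,4,3} = 2
G(23) = mex{2,2,1,0,4} = 3
G(24) = mex{3,0,0,1,0} = 2
G(25) = mex{2,1,1,0,1} = 3
Heap A: G(25) = 3.
Heap B: G(7) = 2.
Heap C: G(7) = 2.
Combined Grundy value = 3 ⊕ 2 ⊕ 2 = 3.

3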